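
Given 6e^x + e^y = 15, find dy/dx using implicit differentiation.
Apply d/dx to both sides, remembering that y depends on x. Each occurrence of y therefore brings in a y' = dy/dx via the chain rule.

With F(x, y) equal to the left-hand side minus the right, differentiate F term by term:
  d/dx[6e^(x)] = 6e^(x)
  d/dx[e^(y)] = y'·e^(y)
  d/dx[-15] = 0
Adding these up, d/dx[F] = 0 becomes
  (6e^(x)) + (e^(y))·y' = 0,
so isolating y',
  dy/dx = -(6e^(x))/(e^(y)) = -6e^(x - y)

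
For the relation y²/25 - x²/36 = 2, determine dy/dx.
Take d/dx of both sides. Since y is implicitly a function of x, the chain rule attaches a y' = dy/dx factor whenever we differentiate through y.

Set F(x, y) = (left side) − (right side), so the curve is F = 0. Differentiating each term of F:
  d/dx[-x^2/36] = -x/18
  d/dx[y^2/25] = 2y·y'/25
  d/dx[-2] = 0

Collecting, the y'-free part is the partial derivative in x and the y' coefficient is the partial derivative in y:
  ∂F/∂x = -x/18
  ∂F/∂y = 2y/25

so d/dx[F(x, y(x))] = ∂F/∂x + (∂F/∂y)·y' = 0. Rearranging,
  dy/dx = -(∂F/∂x)/(∂F/∂y) = -(-x/18)/(2y/25) = 25x/(36y)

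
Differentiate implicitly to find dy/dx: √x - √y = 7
Differentiate both sides with respect to x, treating y as y(x). By the chain rule, any term containing y contributes a factor of y' = dy/dx when we differentiate it.

Move every term to one side and write the relation as F(x, y) = 0. Term by term,
  d/dx[√(x)] = 1/(2√(x))
  d/dx[-√(y)] = -y'/(2√(y))
  d/dx[-7] = 0

The pieces without y' make up ∂F/∂x and the coefficient of y' is ∂F/∂y:
  ∂F/∂x = 1/(2√(x)),
  ∂F/∂y = -1/(2√(y)).

Since d/dx[F] = ∂F/∂x + (∂F/∂y)·y' = 0, solve for y':
  (∂F/∂y)·y' = -∂F/∂x
  dy/dx = -(∂F/∂x)/(∂F/∂y) = -(1/(2√(x)))/(-1/(2√(y))) = √(y)/√(x)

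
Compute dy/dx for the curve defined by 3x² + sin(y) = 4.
Differentiate the relation implicitly: treat y = y(x) and apply the chain rule, so every y-derivative picks up a y' = dy/dx factor.

With everything moved to the left-hand side, differentiate term by term:
  d/dx[3x^2] = 6x
  d/dx[sin(y)] = y'·cos(y)
  d/dx[-4] = 0

Separating the contributions that come from x directly and those that come through y:
  without y':      6x
  multiplying y':  cos(y)

so (6x) + (cos(y))·y' = 0, and therefore
  dy/dx = -(6x)/(cos(y)) = -6x/cos(y)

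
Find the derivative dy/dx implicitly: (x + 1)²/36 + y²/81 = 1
Differentiate the relation implicitly: treat y = y(x) and apply the chain rule, so every y-derivative picks up a y' = dy/dx factor.

With everything moved to the left-hand side, differentiate term by term:
  d/dx[y^2/81] = 2y·y'/81
  d/dx[(x + 1)^2/36] = x/18 + 1/18
  d/dx[-1] = 0

Separating the contributions that come from x directly and those that come through y:
  without y':      x/18 + 1/18
  multiplying y':  2y/81

so (x/18 + 1/18) + (2y/81)·y' = 0, and therefore
  dy/dx = -(x/18 + 1/18)/(2y/81)
        = -((x + 1)/18)/(2y/81) = 9(-x - 1)/(4y)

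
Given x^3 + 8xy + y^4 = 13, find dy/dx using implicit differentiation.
Differentiate the relation implicitly: treat y = y(x) and apply the chain rule, so every y-derivative picks up a y' = dy/dx factor.

With everything moved to the left-hand side, differentiate term by term:
  d/dx[x^3] = 3x^2
  d/dx[8xy] = 8x·y' + 8y
  d/dx[y^4] = 4y^3·y'
  d/dx[-13] = 0

Separating the contributions that come from x directly and those that come through y:
  without y':      3x^2 + 8y
  multiplying y':  8x + 4y^3

so (3x^2 + 8y) + (8x + 4y^3)·y' = 0, and therefore
  dy/dx = -(3x^2 + 8y)/(8x + 4y^3) = (-3x^2 - 8y)/(4(2x + y^3))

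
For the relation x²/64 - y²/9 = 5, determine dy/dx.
Take d/dx of both sides. Since y is implicitly a function of x, the chain rule attaches a y' = dy/dx factor whenever we differentiate through y.

Set F(x, y) = (left side) − (right side), so the curve is F = 0. Differentiating each term of F:
  d/dx[x^2/64] = x/32
  d/dx[-y^2/9] = -2y·y'/9
  d/dx[-5] = 0

Collecting, the y'-free part is the partial derivative in x and the y' coefficient is the partial derivative in y:
  ∂F/∂x = x/32
  ∂F/∂y = -2y/9

so d/dx[F(x, y(x))] = ∂F/∂x + (∂F/∂y)·y' = 0. Rearranging,
  dy/dx = -(∂F/∂x)/(∂F/∂y) = -(x/32)/(-2y/9) = 9x/(64y)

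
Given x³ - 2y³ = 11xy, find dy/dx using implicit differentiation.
Differentiate the relation implicitly: treat y = y(x) and apply the chain rule, so every y-derivative picks up a y' = dy/dx factor.

With everything moved to the left-hand side, differentiate term by term:
  d/dx[x^3] = 3x^2
  d/dx[-11xy] = -11x·y' - 11y
  d/dx[-2y^3] = -6y^2·y'

Separating the contributions that come from x directly and those that come through y:
  without y':      3x^2 - 11y
  multiplying y':  -11x - 6y^2

so (3x^2 - 11y) + (-11x - 6y^2)·y' = 0, and therefore
  dy/dx = -(3x^2 - 11y)/(-11x - 6y^2) = (3x^2 - 11y)/(11x + 6y^2)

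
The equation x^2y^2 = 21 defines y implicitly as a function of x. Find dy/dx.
Differentiate both sides with respect to x, treating y as y(x). By the chain rule, any term containing y contributes a factor of y' = dy/dx when we differentiate it.

Move every term to one side and write the relation as F(x, y) = 0. Term by term,
  d/dx[x^2y^2] = 2x^2y·y' + 2xy^2
  d/dx[-21] = 0

The pieces without y' make up ∂F/∂x and the coefficient of y' is ∂F/∂y:
  ∂F/∂x = 2xy^2,
  ∂F/∂y = 2x^2y.

Since d/dx[F] = ∂F/∂x + (∂F/∂y)·y' = 0, solve for y':
  (∂F/∂y)·y' = -∂F/∂x
  dy/dx = -(∂F/∂x)/(∂F/∂y) = -(2xy^2)/(2x^2y) = -y/x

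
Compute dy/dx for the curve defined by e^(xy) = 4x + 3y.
Differentiate the relation implicitly: treat y = y(x) and apply the chain rule, so every y-derivative picks up a y' = dy/dx factor.

With everything moved to the left-hand side, differentiate term by term:
  d/dx[-4x] = -4
  d/dx[-3y] = -3·y'
  d/dx[e^(xy)] = (x·y' + y)·e^(xy)

Separating the contributions that come from x directly and those that come through y:
  without y':      y·e^(xy) - 4
  multiplying y':  x·e^(xy) - 3

so (y·e^(xy) - 4) + (x·e^(xy) - 3)·y' = 0, and therefore
  dy/dx = -(y·e^(xy) - 4)/(x·e^(xy) - 3) = (-y·e^(xy) + 4)/(x·e^(xy) - 3)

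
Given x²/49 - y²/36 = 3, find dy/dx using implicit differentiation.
Differentiate the relation implicitly: treat y = y(x) and apply the chain rule, so every y-derivative picks up a y' = dy/dx factor.

With everything moved to the left-hand side, differentiate term by term:
  d/dx[x^2/49] = 2x/49
  d/dx[-y^2/36] = -y·y'/18
  d/dx[-3] = 0

Separating the contributions that come from x directly and those that come through y:
  without y':      2x/49
  multiplying y':  -y/18

so (2x/49) + (-y/18)·y' = 0, and therefore
  dy/dx = -(2x/49)/(-y/18) = 36x/(49y)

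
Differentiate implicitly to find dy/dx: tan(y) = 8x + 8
Take d/dx of both sides. Since y is implicitly a function of x, the chain rule attaches a y' = dy/dx factor whenever we differentiate through y.

Set F(x, y) = (left side) − (right side), so the curve is F = 0. Differentiating each term of F:
  d/dx[-8x] = -8
  d/dx[tan(y)] = y'(tan(y)^2 + 1)
  d/dx[-8] = 0

Collecting, the y'-free part is the partial derivative in x and the y' coefficient is the partial derivative in y:
  ∂F/∂x = -8
  ∂F/∂y = tan(y)^2 + 1

so d/dx[F(x, y(x))] = ∂F/∂x + (∂F/∂y)·y' = 0. Rearranging,
  dy/dx = -(∂F/∂x)/(∂F/∂y) = -(-8)/(tan(y)^2 + 1) = 8cos(y)^2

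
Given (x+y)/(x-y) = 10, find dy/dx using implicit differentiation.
Differentiate both sides with respect to x, treating y as y(x). By the chain rule, any term containing y contributes a factor of y' = dy/dx when we differentiate it.

Move every term to one side and write the relation as F(x, y) = 0. Term by term,
  d/dx[(x + y)/(x - y)] = (y' + 1)/(x - y) + (x + y)(y' - 1)/(x - y)^2
  d/dx[-10] = 0

The pieces without y' make up ∂F/∂x and the coefficient of y' is ∂F/∂y:
  ∂F/∂x = 1/(x - y) - (x + y)/(x - y)^2,
  ∂F/∂y = 1/(x - y) + (x + y)/(x - y)^2.

Since d/dx[F] = ∂F/∂x + (∂F/∂y)·y' = 0, solve for y':
  (∂F/∂y)·y' = -∂F/∂x
  dy/dx = -(∂F/∂x)/(∂F/∂y) = -(1/(x - y) - (x + y)/(x - y)^2)/(1/(x - y) + (x + y)/(x - y)^2)
        = -(-2y/(x - y)^2)/(2x/(x - y)^2) = y/x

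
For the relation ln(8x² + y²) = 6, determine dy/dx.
Apply d/dx to both sides, remembering that y depends on x. Each occurrence of y therefore brings in a y' = dy/dx via the chain rule.

With F(x, y) equal to the left-hand side minus the right, differentiate F term by term:
  d/dx[ln(8x^2 + y^2)] = (16x + 2y·y')/(8x^2 + y^2)
  d/dx[-6] = 0
Adding these up, d/dx[F] = 0 becomes
  (16x/(8x^2 + y^2)) + (2y/(8x^2 + y^2))·y' = 0,
so isolating y',
  dy/dx = -(16x/(8x^2 + y^2))/(2y/(8x^2 + y^2)) = -8x/y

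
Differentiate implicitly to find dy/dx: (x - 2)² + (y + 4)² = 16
Differentiate both sides with respect to x, treating y as y(x). By the chain rule, any term containing y contributes a factor of y' = dy/dx when we differentiate it.

Move every term to one side and write the relation as F(x, y) = 0. Term by term,
  d/dx[(x - 2)^2] = 2x - 4
  d/dx[(y + 4)^2] = 2·y'(y + 4)
  d/dx[-16] = 0

The pieces without y' make up ∂F/∂x and the coefficient of y' is ∂F/∂y:
  ∂F/∂x = 2x - 4,
  ∂F/∂y = 2y + 8.

Since d/dx[F] = ∂F/∂x + (∂F/∂y)·y' = 0, solve for y':
  (∂F/∂y)·y' = -∂F/∂x
  dy/dx = -(∂F/∂x)/(∂F/∂y) = -(2x - 4)/(2y + 8) = (2 - x)/(y + 4)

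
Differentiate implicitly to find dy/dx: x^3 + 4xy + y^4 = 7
Differentiate both sides with respect to x, treating y as y(x). By the chain rule, any term containing y contributes a factor of y' = dy/dx when we differentiate it.

Move every term to one side and write the relation as F(x, y) = 0. Term by term,
  d/dx[x^3] = 3x^2
  d/dx[4xy] = 4x·y' + 4y
  d/dx[y^4] = 4y^3·y'
  d/dx[-7] = 0

The pieces without y' make up ∂F/∂x and the coefficient of y' is ∂F/∂y:
  ∂F/∂x = 3x^2 + 4y,
  ∂F/∂y = 4x + 4y^3.

Since d/dx[F] = ∂F/∂x + (∂F/∂y)·y' = 0, solve for y':
  (∂F/∂y)·y' = -∂F/∂x
  dy/dx = -(∂F/∂x)/(∂F/∂y) = -(3x^2 + 4y)/(4x + 4y^3) = (-3x^2/4 - y)/(x + y^3)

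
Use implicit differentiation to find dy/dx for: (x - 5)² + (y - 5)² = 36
Apply d/dx to both sides, remembering that y depends on x. Each occurrence of y therefore brings in a y' = dy/dx via the chain rule.

With F(x, y) equal to the left-hand side minus the right, differentiate F term by term:
  d/dx[(x - 5)^2] = 2x - 10
  d/dx[(y - 5)^2] = 2·y'(y - 5)
  d/dx[-36] = 0
Adding these up, d/dx[F] = 0 becomes
  (2x - 10) + (2y - 10)·y' = 0,
so isolating y',
  dy/dx = -(2x - 10)/(2y - 10) = (5 - x)/(y - 5)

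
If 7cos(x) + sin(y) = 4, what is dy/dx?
Take d/dx of both sides. Since y is implicitly a function of x, the chain rule attaches a y' = dy/dx factor whenever we differentiate through y.

Set F(x, y) = (left side) − (right side), so the curve is F = 0. Differentiating each term of F:
  d/dx[sin(y)] = y'·cos(y)
  d/dx[7cos(x)] = -7sin(x)
  d/dx[-4] = 0

Collecting, the y'-free part is the partial derivative in x and the y' coefficient is the partial derivative in y:
  ∂F/∂x = -7sin(x)
  ∂F/∂y = cos(y)

so d/dx[F(x, y(x))] = ∂F/∂x + (∂F/∂y)·y' = 0. Rearranging,
  dy/dx = -(∂F/∂x)/(∂F/∂y) = -(-7sin(x))/(cos(y)) = 7sin(x)/cos(y)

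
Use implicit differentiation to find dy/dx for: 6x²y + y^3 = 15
Apply d/dx to both sides, remembering that y depends on x. Each occurrence of y therefore brings in a y' = dy/dx via the chain rule.

With F(x, y) equal to the left-hand side minus the right, differentiate F term by term:
  d/dx[6x^2y] = 6x^2·y' + 12xy
  d/dx[y^3] = 3y^2·y'
  d/dx[-15] = 0
Adding these up, d/dx[F] = 0 becomes
  (12xy) + (6x^2 + 3y^2)·y' = 0,
so isolating y',
  dy/dx = -(12xy)/(6x^2 + 3y^2) = -4xy/(2x^2 + y^2)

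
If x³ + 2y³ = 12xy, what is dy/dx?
Apply d/dx to both sides, remembering that y depends on x. Each occurrence of y therefore brings in a y' = dy/dx via the chain rule.

With F(x, y) equal to the left-hand side minus the right, differentiate F term by term:
  d/dx[x^3] = 3x^2
  d/dx[-12xy] = -12x·y' - 12y
  d/dx[2y^3] = 6y^2·y'
Adding these up, d/dx[F] = 0 becomes
  (3x^2 - 12y) + (-12x + 6y^2)·y' = 0,
so isolating y',
  dy/dx = -(3x^2 - 12y)/(-12x + 6y^2) = (x^2 - 4y)/(2(2x - y^2))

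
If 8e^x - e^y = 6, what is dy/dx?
Differentiate the relation implicitly: treat y = y(x) and apply the chain rule, so every y-derivative picks up a y' = dy/dx factor.

With everything moved to the left-hand side, differentiate term by term:
  d/dx[8e^(x)] = 8e^(x)
  d/dx[-e^(y)] = -y'·e^(y)
  d/dx[-6] = 0

Separating the contributions that come from x directly and those that come through y:
  without y':      8e^(x)
  multiplying y':  -e^(y)

so (8e^(x)) + (-e^(y))·y' = 0, and therefore
  dy/dx = -(8e^(x))/(-e^(y)) = 8e^(x - y)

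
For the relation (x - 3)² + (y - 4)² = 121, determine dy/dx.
Differentiate both sides with respect to x, treating y as y(x). By the chain rule, any term containing y contributes a factor of y' = dy/dx when we differentiate it.

Move every term to one side and write the relation as F(x, y) = 0. Term by term,
  d/dx[(x - 3)^2] = 2x - 6
  d/dx[(y - 4)^2] = 2·y'(y - 4)
  d/dx[-121] = 0

The pieces without y' make up ∂F/∂x and the coefficient of y' is ∂F/∂y:
  ∂F/∂x = 2x - 6,
  ∂F/∂y = 2y - 8.

Since d/dx[F] = ∂F/∂x + (∂F/∂y)·y' = 0, solve for y':
  (∂F/∂y)·y' = -∂F/∂x
  dy/dx = -(∂F/∂x)/(∂F/∂y) = -(2x - 6)/(2y - 8) = (3 - x)/(y - 4)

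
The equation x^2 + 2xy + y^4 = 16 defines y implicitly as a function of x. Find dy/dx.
Take d/dx of both sides. Since y is implicitly a function of x, the chain rule attaches a y' = dy/dx factor whenever we differentiate through y.

Set F(x, y) = (left side) − (right side), so the curve is F = 0. Differentiating each term of F:
  d/dx[x^2] = 2x
  d/dx[2xy] = 2x·y' + 2y
  d/dx[y^4] = 4y^3·y'
  d/dx[-16] = 0

Collecting, the y'-free part is the partial derivative in x and the y' coefficient is the partial derivative in y:
  ∂F/∂x = 2x + 2y
  ∂F/∂y = 2x + 4y^3

so d/dx[F(x, y(x))] = ∂F/∂x + (∂F/∂y)·y' = 0. Rearranging,
  dy/dx = -(∂F/∂x)/(∂F/∂y) = -(2x + 2y)/(2x + 4y^3) = (-x - y)/(x + 2y^3)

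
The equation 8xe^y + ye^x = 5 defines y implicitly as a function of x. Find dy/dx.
Differentiate both sides with respect to x, treating y as y(x). By the chain rule, any term containing y contributes a factor of y' = dy/dx when we differentiate it.

Move every term to one side and write the relation as F(x, y) = 0. Term by term,
  d/dx[8x·e^(y)] = 8x·y'·e^(y) + 8e^(y)
  d/dx[y·e^(x)] = y·e^(x) + y'·e^(x)
  d/dx[-5] = 0

The pieces without y' make up ∂F/∂x and the coefficient of y' is ∂F/∂y:
  ∂F/∂x = y·e^(x) + 8e^(y),
  ∂F/∂y = 8x·e^(y) + e^(x).

Since d/dx[F] = ∂F/∂x + (∂F/∂y)·y' = 0, solve for y':
  (∂F/∂y)·y' = -∂F/∂x
  dy/dx = -(∂F/∂x)/(∂F/∂y) = -(y·e^(x) + 8e^(y))/(8x·e^(y) + e^(x)) = (-y·e^(x) - 8e^(y))/(8x·e^(y) + e^(x))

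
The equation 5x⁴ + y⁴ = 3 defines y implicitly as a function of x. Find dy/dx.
Differentiate the relation implicitly: treat y = y(x) and apply the chain rule, so every y-derivative picks up a y' = dy/dx factor.

With everything moved to the left-hand side, differentiate term by term:
  d/dx[5x^4] = 20x^3
  d/dx[y^4] = 4y^3·y'
  d/dx[-3] = 0

Separating the contributions that come from x directly and those that come through y:
  without y':      20x^3
  multiplying y':  4y^3

so (20x^3) + (4y^3)·y' = 0, and therefore
  dy/dx = -(20x^3)/(4y^3) = -5x^3/y^3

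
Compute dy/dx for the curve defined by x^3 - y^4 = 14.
Apply d/dx to both sides, remembering that y depends on x. Each occurrence of y therefore brings in a y' = dy/dx via the chain rule.

With F(x, y) equal to the left-hand side minus the right, differentiate F term by term:
  d/dx[x^3] = 3x^2
  d/dx[-y^4] = -4y^3·y'
  d/dx[-14] = 0
Adding these up, d/dx[F] = 0 becomes
  (3x^2) + (-4y^3)·y' = 0,
so isolating y',
  dy/dx = -(3x^2)/(-4y^3) = 3x^2/(4y^3)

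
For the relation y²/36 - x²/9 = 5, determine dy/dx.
Apply d/dx to both sides, remembering that y depends on x. Each occurrence of y therefore brings in a y' = dy/dx via the chain rule.

With F(x, y) equal to the left-hand side minus the right, differentiate F term by term:
  d/dx[-x^2/9] = -2x/9
  d/dx[y^2/36] = y·y'/18
  d/dx[-5] = 0
Adding these up, d/dx[F] = 0 becomes
  (-2x/9) + (y/18)·y' = 0,
so isolating y',
  dy/dx = -(-2x/9)/(y/18) = 4x/y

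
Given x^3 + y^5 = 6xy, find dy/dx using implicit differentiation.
Differentiate both sides with respect to x, treating y as y(x). By the chain rule, any term containing y contributes a factor of y' = dy/dx when we differentiate it.

Move every term to one side and write the relation as F(x, y) = 0. Term by term,
  d/dx[x^3] = 3x^2
  d/dx[-6xy] = -6x·y' - 6y
  d/dx[y^5] = 5y^4·y'

The pieces without y' make up ∂F/∂x and the coefficient of y' is ∂F/∂y:
  ∂F/∂x = 3x^2 - 6y,
  ∂F/∂y = -6x + 5y^4.

Since d/dx[F] = ∂F/∂x + (∂F/∂y)·y' = 0, solve for y':
  (∂F/∂y)·y' = -∂F/∂x
  dy/dx = -(∂F/∂x)/(∂F/∂y) = -(3x^2 - 6y)/(-6x + 5y^4) = 3(x^2 - 2y)/(6x - 5y^4)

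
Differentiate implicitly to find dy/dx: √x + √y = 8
Differentiate the relation implicitly: treat y = y(x) and apply the chain rule, so every y-derivative picks up a y' = dy/dx factor.

With everything moved to the left-hand side, differentiate term by term:
  d/dx[√(x)] = 1/(2√(x))
  d/dx[√(y)] = y'/(2√(y))
  d/dx[-8] = 0

Separating the contributions that come from x directly and those that come through y:
  without y':      1/(2√(x))
  multiplying y':  1/(2√(y))

so (1/(2√(x))) + (1/(2√(y)))·y' = 0, and therefore
  dy/dx = -(1/(2√(x)))/(1/(2√(y))) = -√(y)/√(x)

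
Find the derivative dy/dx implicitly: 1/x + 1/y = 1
Differentiate the relation implicitly: treat y = y(x) and apply the chain rule, so every y-derivative picks up a y' = dy/dx factor.

With everything moved to the left-hand side, differentiate term by term:
  d/dx[1/y] = -y'/y^2
  d/dx[1/x] = -1/x^2
  d/dx[-1] = 0

Separating the contributions that come from x directly and those that come through y:
  without y':      -1/x^2
  multiplying y':  -1/y^2

so (-1/x^2) + (-1/y^2)·y' = 0, and therefore
  dy/dx = -(-1/x^2)/(-1/y^2) = -y^2/x^2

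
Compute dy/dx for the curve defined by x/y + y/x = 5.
Take d/dx of both sides. Since y is implicitly a function of x, the chain rule attaches a y' = dy/dx factor whenever we differentiate through y.

Set F(x, y) = (left side) − (right side), so the curve is F = 0. Differentiating each term of F:
  d/dx[x/y] = -x·y'/y^2 + 1/y
  d/dx[y/x] = y'/x - y/x^2
  d/dx[-5] = 0

Collecting, the y'-free part is the partial derivative in x and the y' coefficient is the partial derivative in y:
  ∂F/∂x = 1/y - y/x^2
  ∂F/∂y = -x/y^2 + 1/x

so d/dx[F(x, y(x))] = ∂F/∂x + (∂F/∂y)·y' = 0. Rearranging,
  dy/dx = -(∂F/∂x)/(∂F/∂y) = -(1/y - y/x^2)/(-x/y^2 + 1/x)
        = -((x - y)(x + y)/(x^2y))/(-(x - y)(x + y)/(xy^2)) = y/x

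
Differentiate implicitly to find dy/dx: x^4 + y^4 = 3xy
Take d/dx of both sides. Since y is implicitly a function of x, the chain rule attaches a y' = dy/dx factor whenever we differentiate through y.

Set F(x, y) = (left side) − (right side), so the curve is F = 0. Differentiating each term of F:
  d/dx[x^4] = 4x^3
  d/dx[-3xy] = -3x·y' - 3y
  d/dx[y^4] = 4y^3·y'

Collecting, the y'-free part is the partial derivative in x and the y' coefficient is the partial derivative in y:
  ∂F/∂x = 4x^3 - 3y
  ∂F/∂y = -3x + 4y^3

so d/dx[F(x, y(x))] = ∂F/∂x + (∂F/∂y)·y' = 0. Rearranging,
  dy/dx = -(∂F/∂x)/(∂F/∂y) = -(4x^3 - 3y)/(-3x + 4y^3) = (4x^3 - 3y)/(3x - 4y^3)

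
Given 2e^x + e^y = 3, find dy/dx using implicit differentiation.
Differentiate the relation implicitly: treat y = y(x) and apply the chain rule, so every y-derivative picks up a y' = dy/dx factor.

With everything moved to the left-hand side, differentiate term by term:
  d/dx[2e^(x)] = 2e^(x)
  d/dx[e^(y)] = y'·e^(y)
  d/dx[-3] = 0

Separating the contributions that come from x directly and those that come through y:
  without y':      2e^(x)
  multiplying y':  e^(y)

so (2e^(x)) + (e^(y))·y' = 0, and therefore
  dy/dx = -(2e^(x))/(e^(y)) = -2e^(x - y)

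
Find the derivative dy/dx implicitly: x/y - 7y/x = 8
Differentiate the relation implicitly: treat y = y(x) and apply the chain rule, so every y-derivative picks up a y' = dy/dx factor.

With everything moved to the left-hand side, differentiate term by term:
  d/dx[x/y] = -x·y'/y^2 + 1/y
  d/dx[-7y/x] = -7·y'/x + 7y/x^2
  d/dx[-8] = 0

Separating the contributions that come from x directly and those that come through y:
  without y':      1/y + 7y/x^2
  multiplying y':  -x/y^2 - 7/x

so (1/y + 7y/x^2) + (-x/y^2 - 7/x)·y' = 0, and therefore
  dy/dx = -(1/y + 7y/x^2)/(-x/y^2 - 7/x)
        = -((x^2 + 7y^2)/(x^2y))/(-(x^2 + 7y^2)/(xy^2)) = y/x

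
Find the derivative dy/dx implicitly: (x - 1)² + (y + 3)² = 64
Differentiate the relation implicitly: treat y = y(x) and apply the chain rule, so every y-derivative picks up a y' = dy/dx factor.

With everything moved to the left-hand side, differentiate term by term:
  d/dx[(x - 1)^2] = 2x - 2
  d/dx[(y + 3)^2] = 2·y'(y + 3)
  d/dx[-64] = 0

Separating the contributions that come from x directly and those that come through y:
  without y':      2x - 2
  multiplying y':  2y + 6

so (2x - 2) + (2y + 6)·y' = 0, and therefore
  dy/dx = -(2x - 2)/(2y + 6) = (1 - x)/(y + 3)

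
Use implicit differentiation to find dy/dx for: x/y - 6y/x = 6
Differentiate both sides with respect to x, treating y as y(x). By the chain rule, any term containing y contributes a factor of y' = dy/dx when we differentiate it.

Move every term to one side and write the relation as F(x, y) = 0. Term by term,
  d/dx[x/y] = -x·y'/y^2 + 1/y
  d/dx[-6y/x] = -6·y'/x + 6y/x^2
  d/dx[-6] = 0

The pieces without y' make up ∂F/∂x and the coefficient of y' is ∂F/∂y:
  ∂F/∂x = 1/y + 6y/x^2,
  ∂F/∂y = -x/y^2 - 6/x.

Since d/dx[F] = ∂F/∂x + (∂F/∂y)·y' = 0, solve for y':
  (∂F/∂y)·y' = -∂F/∂x
  dy/dx = -(∂F/∂x)/(∂F/∂y) = -(1/y + 6y/x^2)/(-x/y^2 - 6/x)
        = -((x^2 + 6y^2)/(x^2y))/(-(x^2 + 6y^2)/(xy^2)) = y/x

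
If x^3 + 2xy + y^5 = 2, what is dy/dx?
Differentiate both sides with respect to x, treating y as y(x). By the chain rule, any term containing y contributes a factor of y' = dy/dx when we differentiate it.

Move every term to one side and write the relation as F(x, y) = 0. Term by term,
  d/dx[x^3] = 3x^2
  d/dx[2xy] = 2x·y' + 2y
  d/dx[y^5] = 5y^4·y'
  d/dx[-2] = 0

The pieces without y' make up ∂F/∂x and the coefficient of y' is ∂F/∂y:
  ∂F/∂x = 3x^2 + 2y,
  ∂F/∂y = 2x + 5y^4.

Since d/dx[F] = ∂F/∂x + (∂F/∂y)·y' = 0, solve for y':
  (∂F/∂y)·y' = -∂F/∂x
  dy/dx = -(∂F/∂x)/(∂F/∂y) = -(3x^2 + 2y)/(2x + 5y^4) = (-3x^2 - 2y)/(2x + 5y^4)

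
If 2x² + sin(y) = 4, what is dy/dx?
Differentiate both sides with respect to x, treating y as y(x). By the chain rule, any term containing y contributes a factor of y' = dy/dx when we differentiate it.

Move every term to one side and write the relation as F(x, y) = 0. Term by term,
  d/dx[2x^2] = 4x
  d/dx[sin(y)] = y'·cos(y)
  d/dx[-4] = 0

The pieces without y' make up ∂F/∂x and the coefficient of y' is ∂F/∂y:
  ∂F/∂x = 4x,
  ∂F/∂y = cos(y).

Since d/dx[F] = ∂F/∂x + (∂F/∂y)·y' = 0, solve for y':
  (∂F/∂y)·y' = -∂F/∂x
  dy/dx = -(∂F/∂x)/(∂F/∂y) = -(4x)/(cos(y)) = -4x/cos(y)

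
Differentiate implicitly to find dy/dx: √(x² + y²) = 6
Differentiate both sides with respect to x, treating y as y(x). By the chain rule, any term containing y contributes a factor of y' = dy/dx when we differentiate it.

Move every term to one side and write the relation as F(x, y) = 0. Term by term,
  d/dx[√(x^2 + y^2)] = (x + y·y')/√(x^2 + y^2)
  d/dx[-6] = 0

The pieces without y' make up ∂F/∂x and the coefficient of y' is ∂F/∂y:
  ∂F/∂x = x/√(x^2 + y^2),
  ∂F/∂y = y/√(x^2 + y^2).

Since d/dx[F] = ∂F/∂x + (∂F/∂y)·y' = 0, solve for y':
  (∂F/∂y)·y' = -∂F/∂x
  dy/dx = -(∂F/∂x)/(∂F/∂y) = -(x/√(x^2 + y^2))/(y/√(x^2 + y^2)) = -x/y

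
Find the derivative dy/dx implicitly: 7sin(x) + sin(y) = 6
Differentiate both sides with respect to x, treating y as y(x). By the chain rule, any term containing y contributes a factor of y' = dy/dx when we differentiate it.

Move every term to one side and write the relation as F(x, y) = 0. Term by term,
  d/dx[7sin(x)] = 7cos(x)
  d/dx[sin(y)] = y'·cos(y)
  d/dx[-6] = 0

The pieces without y' make up ∂F/∂x and the coefficient of y' is ∂F/∂y:
  ∂F/∂x = 7cos(x),
  ∂F/∂y = cos(y).

Since d/dx[F] = ∂F/∂x + (∂F/∂y)·y' = 0, solve for y':
  (∂F/∂y)·y' = -∂F/∂x
  dy/dx = -(∂F/∂x)/(∂F/∂y) = -(7cos(x))/(cos(y)) = -7cos(x)/cos(y)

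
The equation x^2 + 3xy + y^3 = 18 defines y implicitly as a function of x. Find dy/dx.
Differentiate the relation implicitly: treat y = y(x) and apply the chain rule, so every y-derivative picks up a y' = dy/dx factor.

With everything moved to the left-hand side, differentiate term by term:
  d/dx[x^2] = 2x
  d/dx[3xy] = 3x·y' + 3y
  d/dx[y^3] = 3y^2·y'
  d/dx[-18] = 0

Separating the contributions that come from x directly and those that come through y:
  without y':      2x + 3y
  multiplying y':  3x + 3y^2

so (2x + 3y) + (3x + 3y^2)·y' = 0, and therefore
  dy/dx = -(2x + 3y)/(3x + 3y^2) = (-2x/3 - y)/(x + y^2)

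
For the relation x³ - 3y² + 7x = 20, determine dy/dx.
Differentiate both sides with respect to x, treating y as y(x). By the chain rule, any term containing y contributes a factor of y' = dy/dx when we differentiate it.

Move every term to one side and write the relation as F(x, y) = 0. Term by term,
  d/dx[x^3] = 3x^2
  d/dx[7x] = 7
  d/dx[-3y^2] = -6y·y'
  d/dx[-20] = 0

The pieces without y' make up ∂F/∂x and the coefficient of y' is ∂F/∂y:
  ∂F/∂x = 3x^2 + 7,
  ∂F/∂y = -6y.

Since d/dx[F] = ∂F/∂x + (∂F/∂y)·y' = 0, solve for y':
  (∂F/∂y)·y' = -∂F/∂x
  dy/dx = -(∂F/∂x)/(∂F/∂y) = -(3x^2 + 7)/(-6y) = (3x^2 + 7)/(6y)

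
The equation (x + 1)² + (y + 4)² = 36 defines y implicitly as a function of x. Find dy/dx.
Apply d/dx to both sides, remembering that y depends on x. Each occurrence of y therefore brings in a y' = dy/dx via the chain rule.

With F(x, y) equal to the left-hand side minus the right, differentiate F term by term:
  d/dx[(x + 1)^2] = 2x + 2
  d/dx[(y + 4)^2] = 2·y'(y + 4)
  d/dx[-36] = 0
Adding these up, d/dx[F] = 0 becomes
  (2x + 2) + (2y + 8)·y' = 0,
so isolating y',
  dy/dx = -(2x + 2)/(2y + 8) = (-x - 1)/(y + 4)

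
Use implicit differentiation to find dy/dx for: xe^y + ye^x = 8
Apply d/dx to both sides, remembering that y depends on x. Each occurrence of y therefore brings in a y' = dy/dx via the chain rule.

With F(x, y) equal to the left-hand side minus the right, differentiate F term by term:
  d/dx[x·e^(y)] = x·y'·e^(y) + e^(y)
  d/dx[y·e^(x)] = y·e^(x) + y'·e^(x)
  d/dx[-8] = 0
Adding these up, d/dx[F] = 0 becomes
  (y·e^(x) + e^(y)) + (x·e^(y) + e^(x))·y' = 0,
so isolating y',
  dy/dx = -(y·e^(x) + e^(y))/(x·e^(y) + e^(x)) = (-y·e^(x) - e^(y))/(x·e^(y) + e^(x))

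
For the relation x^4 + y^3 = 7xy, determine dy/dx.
Apply d/dx to both sides, remembering that y depends on x. Each occurrence of y therefore brings in a y' = dy/dx via the chain rule.

With F(x, y) equal to the left-hand side minus the right, differentiate F term by term:
  d/dx[x^4] = 4x^3
  d/dx[-7xy] = -7x·y' - 7y
  d/dx[y^3] = 3y^2·y'
Adding these up, d/dx[F] = 0 becomes
  (4x^3 - 7y) + (-7x + 3y^2)·y' = 0,
so isolating y',
  dy/dx = -(4x^3 - 7y)/(-7x + 3y^2) = (4x^3 - 7y)/(7x - 3y^2)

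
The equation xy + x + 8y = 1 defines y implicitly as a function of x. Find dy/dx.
Differentiate both sides with respect to x, treating y as y(x). By the chain rule, any term containing y contributes a factor of y' = dy/dx when we differentiate it.

Move every term to one side and write the relation as F(x, y) = 0. Term by term,
  d/dx[xy] = x·y' + y
  d/dx[x] = 1
  d/dx[8y] = 8·y'
  d/dx[-1] = 0

The pieces without y' make up ∂F/∂x and the coefficient of y' is ∂F/∂y:
  ∂F/∂x = y + 1,
  ∂F/∂y = x + 8.

Since d/dx[F] = ∂F/∂x + (∂F/∂y)·y' = 0, solve for y':
  (∂F/∂y)·y' = -∂F/∂x
  dy/dx = -(∂F/∂x)/(∂F/∂y) = -(y + 1)/(x + 8) = (-y - 1)/(x + 8)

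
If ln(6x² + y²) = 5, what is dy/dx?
Differentiate the relation implicitly: treat y = y(x) and apply the chain rule, so every y-derivative picks up a y' = dy/dx factor.

With everything moved to the left-hand side, differentiate term by term:
  d/dx[ln(6x^2 + y^2)] = (12x + 2y·y')/(6x^2 + y^2)
  d/dx[-5] = 0

Separating the contributions that come from x directly and those that come through y:
  without y':      12x/(6x^2 + y^2)
  multiplying y':  2y/(6x^2 + y^2)

so (12x/(6x^2 + y^2)) + (2y/(6x^2 + y^2))·y' = 0, and therefore
  dy/dx = -(12x/(6x^2 + y^2))/(2y/(6x^2 + y^2)) = -6x/y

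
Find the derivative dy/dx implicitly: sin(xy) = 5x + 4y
Differentiate the relation implicitly: treat y = y(x) and apply the chain rule, so every y-derivative picks up a y' = dy/dx factor.

With everything moved to the left-hand side, differentiate term by term:
  d/dx[-5x] = -5
  d/dx[-4y] = -4·y'
  d/dx[sin(xy)] = (x·y' + y)·cos(xy)

Separating the contributions that come from x directly and those that come through y:
  without y':      y·cos(xy) - 5
  multiplying y':  x·cos(xy) - 4

so (y·cos(xy) - 5) + (x·cos(xy) - 4)·y' = 0, and therefore
  dy/dx = -(y·cos(xy) - 5)/(x·cos(xy) - 4) = (-y·cos(xy) + 5)/(x·cos(xy) - 4)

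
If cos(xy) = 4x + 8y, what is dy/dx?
Differentiate the relation implicitly: treat y = y(x) and apply the chain rule, so every y-derivative picks up a y' = dy/dx factor.

With everything moved to the left-hand side, differentiate term by term:
  d/dx[-4x] = -4
  d/dx[-8y] = -8·y'
  d/dx[cos(xy)] = -(x·y' + y)·sin(xy)

Separating the contributions that come from x directly and those that come through y:
  without y':      -y·sin(xy) - 4
  multiplying y':  -x·sin(xy) - 8

so (-y·sin(xy) - 4) + (-x·sin(xy) - 8)·y' = 0, and therefore
  dy/dx = -(-y·sin(xy) - 4)/(-x·sin(xy) - 8) = -(y·sin(xy) + 4)/(x·sin(xy) + 8)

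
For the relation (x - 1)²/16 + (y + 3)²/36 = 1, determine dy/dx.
Apply d/dx to both sides, remembering that y depends on x. Each occurrence of y therefore brings in a y' = dy/dx via the chain rule.

With F(x, y) equal to the left-hand side minus the right, differentiate F term by term:
  d/dx[(x - 1)^2/16] = x/8 - 1/8
  d/dx[(y + 3)^2/36] = y'(y + 3)/18
  d/dx[-1] = 0
Adding these up, d/dx[F] = 0 becomes
  (x/8 - 1/8) + (y/18 + 1/6)·y' = 0,
so isolating y',
  dy/dx = -(x/8 - 1/8)/(y/18 + 1/6)
        = -((x - 1)/8)/((y + 3)/18) = 9(1 - x)/(4(y + 3))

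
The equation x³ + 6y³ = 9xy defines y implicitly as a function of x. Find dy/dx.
Take d/dx of both sides. Since y is implicitly a function of x, the chain rule attaches a y' = dy/dx factor whenever we differentiate through y.

Set F(x, y) = (left side) − (right side), so the curve is F = 0. Differentiating each term of F:
  d/dx[x^3] = 3x^2
  d/dx[-9xy] = -9x·y' - 9y
  d/dx[6y^3] = 18y^2·y'

Collecting, the y'-free part is the partial derivative in x and the y' coefficient is the partial derivative in y:
  ∂F/∂x = 3x^2 - 9y
  ∂F/∂y = -9x + 18y^2

so d/dx[F(x, y(x))] = ∂F/∂x + (∂F/∂y)·y' = 0. Rearranging,
  dy/dx = -(∂F/∂x)/(∂F/∂y) = -(3x^2 - 9y)/(-9x + 18y^2) = (x^2/3 - y)/(x - 2y^2)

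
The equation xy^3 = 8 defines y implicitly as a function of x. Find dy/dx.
Take d/dx of both sides. Since y is implicitly a function of x, the chain rule attaches a y' = dy/dx factor whenever we differentiate through y.

Set F(x, y) = (left side) − (right side), so the curve is F = 0. Differentiating each term of F:
  d/dx[xy^3] = 3xy^2·y' + y^3
  d/dx[-8] = 0

Collecting, the y'-free part is the partial derivative in x and the y' coefficient is the partial derivative in y:
  ∂F/∂x = y^3
  ∂F/∂y = 3xy^2

so d/dx[F(x, y(x))] = ∂F/∂x + (∂F/∂y)·y' = 0. Rearranging,
  dy/dx = -(∂F/∂x)/(∂F/∂y) = -(y^3)/(3xy^2) = -y/(3x)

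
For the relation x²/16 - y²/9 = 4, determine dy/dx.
Apply d/dx to both sides, remembering that y depends on x. Each occurrence of y therefore brings in a y' = dy/dx via the chain rule.

With F(x, y) equal to the left-hand side minus the right, differentiate F term by term:
  d/dx[x^2/16] = x/8
  d/dx[-y^2/9] = -2y·y'/9
  d/dx[-4] = 0
Adding these up, d/dx[F] = 0 becomes
  (x/8) + (-2y/9)·y' = 0,
so isolating y',
  dy/dx = -(x/8)/(-2y/9) = 9x/(16y)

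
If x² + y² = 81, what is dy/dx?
Differentiate the relation implicitly: treat y = y(x) and apply the chain rule, so every y-derivative picks up a y' = dy/dx factor.

With everything moved to the left-hand side, differentiate term by term:
  d/dx[x^2] = 2x
  d/dx[y^2] = 2y·y'
  d/dx[-81] = 0

Separating the contributions that come from x directly and those that come through y:
  without y':      2x
  multiplying y':  2y

so (2x) + (2y)·y' = 0, and therefore
  dy/dx = -(2x)/(2y) = -x/y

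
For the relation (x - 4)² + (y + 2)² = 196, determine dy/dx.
Differentiate the relation implicitly: treat y = y(x) and apply the chain rule, so every y-derivative picks up a y' = dy/dx factor.

With everything moved to the left-hand side, differentiate term by term:
  d/dx[(x - 4)^2] = 2x - 8
  d/dx[(y + 2)^2] = 2·y'(y + 2)
  d/dx[-196] = 0

Separating the contributions that come from x directly and those that come through y:
  without y':      2x - 8
  multiplying y':  2y + 4

so (2x - 8) + (2y + 4)·y' = 0, and therefore
  dy/dx = -(2x - 8)/(2y + 4) = (4 - x)/(y + 2)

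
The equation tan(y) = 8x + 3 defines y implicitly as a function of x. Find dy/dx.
Take d/dx of both sides. Since y is implicitly a function of x, the chain rule attaches a y' = dy/dx factor whenever we differentiate through y.

Set F(x, y) = (left side) − (right side), so the curve is F = 0. Differentiating each term of F:
  d/dx[-8x] = -8
  d/dx[tan(y)] = y'(tan(y)^2 + 1)
  d/dx[-3] = 0

Collecting, the y'-free part is the partial derivative in x and the y' coefficient is the partial derivative in y:
  ∂F/∂x = -8
  ∂F/∂y = tan(y)^2 + 1

so d/dx[F(x, y(x))] = ∂F/∂x + (∂F/∂y)·y' = 0. Rearranging,
  dy/dx = -(∂F/∂x)/(∂F/∂y) = -(-8)/(tan(y)^2 + 1) = 8cos(y)^2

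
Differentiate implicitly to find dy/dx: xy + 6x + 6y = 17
Differentiate the relation implicitly: treat y = y(x) and apply the chain rule, so every y-derivative picks up a y' = dy/dx factor.

With everything moved to the left-hand side, differentiate term by term:
  d/dx[xy] = x·y' + y
  d/dx[6x] = 6
  d/dx[6y] = 6·y'
  d/dx[-17] = 0

Separating the contributions that come from x directly and those that come through y:
  without y':      y + 6
  multiplying y':  x + 6

so (y + 6) + (x + 6)·y' = 0, and therefore
  dy/dx = -(y + 6)/(x + 6) = (-y - 6)/(x + 6)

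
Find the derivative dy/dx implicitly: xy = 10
Take d/dx of both sides. Since y is implicitly a function of x, the chain rule attaches a y' = dy/dx factor whenever we differentiate through y.

Set F(x, y) = (left side) − (right side), so the curve is F = 0. Differentiating each term of F:
  d/dx[xy] = x·y' + y
  d/dx[-10] = 0

Collecting, the y'-free part is the partial derivative in x and the y' coefficient is the partial derivative in y:
  ∂F/∂x = y
  ∂F/∂y = x

so d/dx[F(x, y(x))] = ∂F/∂x + (∂F/∂y)·y' = 0. Rearranging,
  dy/dx = -(∂F/∂x)/(∂F/∂y) = -(y)/(x) = -y/x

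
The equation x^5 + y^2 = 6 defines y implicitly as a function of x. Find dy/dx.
Differentiate the relation implicitly: treat y = y(x) and apply the chain rule, so every y-derivative picks up a y' = dy/dx factor.

With everything moved to the left-hand side, differentiate term by term:
  d/dx[x^5] = 5x^4
  d/dx[y^2] = 2y·y'
  d/dx[-6] = 0

Separating the contributions that come from x directly and those that come through y:
  without y':      5x^4
  multiplying y':  2y

so (5x^4) + (2y)·y' = 0, and therefore
  dy/dx = -(5x^4)/(2y) = -5x^4/(2y)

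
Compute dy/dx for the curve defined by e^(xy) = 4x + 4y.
Take d/dx of both sides. Since y is implicitly a function of x, the chain rule attaches a y' = dy/dx factor whenever we differentiate through y.

Set F(x, y) = (left side) − (right side), so the curve is F = 0. Differentiating each term of F:
  d/dx[-4x] = -4
  d/dx[-4y] = -4·y'
  d/dx[e^(xy)] = (x·y' + y)·e^(xy)

Collecting, the y'-free part is the partial derivative in x and the y' coefficient is the partial derivative in y:
  ∂F/∂x = y·e^(xy) - 4
  ∂F/∂y = x·e^(xy) - 4

so d/dx[F(x, y(x))] = ∂F/∂x + (∂F/∂y)·y' = 0. Rearranging,
  dy/dx = -(∂F/∂x)/(∂F/∂y) = -(y·e^(xy) - 4)/(x·e^(xy) - 4) = (-y·e^(xy) + 4)/(x·e^(xy) - 4)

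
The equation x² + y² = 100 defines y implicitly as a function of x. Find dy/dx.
Apply d/dx to both sides, remembering that y depends on x. Each occurrence of y therefore brings in a y' = dy/dx via the chain rule.

With F(x, y) equal to the left-hand side minus the right, differentiate F term by term:
  d/dx[x^2] = 2x
  d/dx[y^2] = 2y·y'
  d/dx[-100] = 0
Adding these up, d/dx[F] = 0 becomes
  (2x) + (2y)·y' = 0,
so isolating y',
  dy/dx = -(2x)/(2y) = -x/y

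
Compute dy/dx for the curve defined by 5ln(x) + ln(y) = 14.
Differentiate both sides with respect to x, treating y as y(x). By the chain rule, any term containing y contributes a factor of y' = dy/dx when we differentiate it.

Move every term to one side and write the relation as F(x, y) = 0. Term by term,
  d/dx[5ln(x)] = 5/x
  d/dx[ln(y)] = y'/y
  d/dx[-14] = 0

The pieces without y' make up ∂F/∂x and the coefficient of y' is ∂F/∂y:
  ∂F/∂x = 5/x,
  ∂F/∂y = 1/y.

Since d/dx[F] = ∂F/∂x + (∂F/∂y)·y' = 0, solve for y':
  (∂F/∂y)·y' = -∂F/∂x
  dy/dx = -(∂F/∂x)/(∂F/∂y) = -(5/x)/(1/y) = -5y/x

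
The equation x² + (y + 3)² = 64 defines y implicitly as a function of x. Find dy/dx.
Apply d/dx to both sides, remembering that y depends on x. Each occurrence of y therefore brings in a y' = dy/dx via the chain rule.

With F(x, y) equal to the left-hand side minus the right, differentiate F term by term:
  d/dx[x^2] = 2x
  d/dx[(y + 3)^2] = 2·y'(y + 3)
  d/dx[-64] = 0
Adding these up, d/dx[F] = 0 becomes
  (2x) + (2y + 6)·y' = 0,
so isolating y',
  dy/dx = -(2x)/(2y + 6) = -x/(y + 3)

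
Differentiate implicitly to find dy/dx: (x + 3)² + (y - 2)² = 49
Differentiate both sides with respect to x, treating y as y(x). By the chain rule, any term containing y contributes a factor of y' = dy/dx when we differentiate it.

Move every term to one side and write the relation as F(x, y) = 0. Term by term,
  d/dx[(x + 3)^2] = 2x + 6
  d/dx[(y - 2)^2] = 2·y'(y - 2)
  d/dx[-49] = 0

The pieces without y' make up ∂F/∂x and the coefficient of y' is ∂F/∂y:
  ∂F/∂x = 2x + 6,
  ∂F/∂y = 2y - 4.

Since d/dx[F] = ∂F/∂x + (∂F/∂y)·y' = 0, solve for y':
  (∂F/∂y)·y' = -∂F/∂x
  dy/dx = -(∂F/∂x)/(∂F/∂y) = -(2x + 6)/(2y - 4) = (-x - 3)/(y - 2)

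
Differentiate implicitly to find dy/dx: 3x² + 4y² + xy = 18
Differentiate the relation implicitly: treat y = y(x) and apply the chain rule, so every y-derivative picks up a y' = dy/dx factor.

With everything moved to the left-hand side, differentiate term by term:
  d/dx[3x^2] = 6x
  d/dx[xy] = x·y' + y
  d/dx[4y^2] = 8y·y'
  d/dx[-18] = 0

Separating the contributions that come from x directly and those that come through y:
  without y':      6x + y
  multiplying y':  x + 8y

so (6x + y) + (x + 8y)·y' = 0, and therefore
  dy/dx = -(6x + y)/(x + 8y) = (-6x - y)/(x + 8y)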